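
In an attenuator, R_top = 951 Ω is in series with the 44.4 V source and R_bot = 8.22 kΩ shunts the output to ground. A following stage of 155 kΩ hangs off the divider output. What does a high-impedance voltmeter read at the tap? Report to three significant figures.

The load sits in parallel with R_bot: R_bot‖R_L = (8220 × 155000) / (8220 + 155000) = 7806 Ω.
V_out = 44.4 × 7806 / (951 + 7806) = 44.4 × 7806/8757 = 39.6 V.
(Unloaded it would have been 39.8 V.)

V_out ≈ 39.6 V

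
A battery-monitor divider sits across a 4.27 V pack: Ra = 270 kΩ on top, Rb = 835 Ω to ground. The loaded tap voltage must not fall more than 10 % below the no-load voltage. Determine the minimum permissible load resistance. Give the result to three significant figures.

Output resistance R_th = Ra‖Rb = (270000 × 835)/270800 = 832.4 Ω.
The fractional drop is R_th/(R_th + R_L); requiring this ≤ 0.100 gives R_L ≥ R_th(1/0.100 − 1) = 832.4 × 9.000 = 7.49 kΩ.

R_L(min) ≈ 7.49 kΩ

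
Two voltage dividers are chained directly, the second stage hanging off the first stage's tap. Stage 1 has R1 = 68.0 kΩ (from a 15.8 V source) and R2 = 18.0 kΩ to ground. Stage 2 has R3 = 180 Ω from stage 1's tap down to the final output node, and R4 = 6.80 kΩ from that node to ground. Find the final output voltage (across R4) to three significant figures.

Stage 2 presents R3+R4 = 6980 Ω as a load on stage 1's tap.
Stage 1's lower leg becomes R2‖(R3+R4) = 5030 Ω, so V_mid = 15.8 × 5030/73030 = 1.088 V.
Stage 2 is itself unloaded: V_out = V_mid × R4/(R3+R4) = 1.088 × 6800/6980 = 1.06 V.

V_out ≈ 1.06 V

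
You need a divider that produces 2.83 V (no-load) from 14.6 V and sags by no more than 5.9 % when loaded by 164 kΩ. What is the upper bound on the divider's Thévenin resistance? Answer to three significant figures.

Loading drop = R_th/(R_th + R_L) ≤ 0.0590, so R_th ≤ R_L · ε/(1−ε) = 164 kΩ × 0.0590/0.9410 = 10.3 kΩ.
(Any R1, R2 with R2/(R1+R2) = 0.194 and R1‖R2 ≤ 10.3 kΩ will meet the spec.)

R_th ≤ 10.3 kΩ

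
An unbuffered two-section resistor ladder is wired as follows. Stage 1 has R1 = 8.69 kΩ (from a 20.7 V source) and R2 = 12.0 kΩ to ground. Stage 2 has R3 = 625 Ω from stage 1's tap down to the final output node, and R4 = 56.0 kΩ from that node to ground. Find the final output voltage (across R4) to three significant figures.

Stage 2 presents R3+R4 = 56620 Ω as a load on stage 1's tap.
Stage 1's lower leg becomes R2‖(R3+R4) = 9902 Ω, so V_mid = 20.7 × 9902/18590 = 11.02 V.
Stage 2 is itself unloaded: V_out = V_mid × R4/(R3+R4) = 11.02 × 56000/56620 = 10.9 V.

V_out ≈ 10.9 V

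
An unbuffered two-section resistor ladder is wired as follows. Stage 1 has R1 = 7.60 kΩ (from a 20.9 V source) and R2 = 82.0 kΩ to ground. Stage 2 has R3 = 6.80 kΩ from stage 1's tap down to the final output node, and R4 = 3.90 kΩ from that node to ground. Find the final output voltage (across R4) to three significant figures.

Stage 2 presents R3+R4 = 10.70 kΩ as a load on stage 1's tap.
Stage 1's lower leg becomes R2‖(R3+R4) = 9.465 kΩ, so V_mid = 20.9 × 9.465/17.06 = 11.59 V.
Stage 2 is itself unloaded: V_out = V_mid × R4/(R3+R4) = 11.59 × 3.90/10.70 = 4.23 V.

V_out ≈ 4.23 V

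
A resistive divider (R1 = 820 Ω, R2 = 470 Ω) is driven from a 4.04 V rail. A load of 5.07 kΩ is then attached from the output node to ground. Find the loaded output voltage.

V_out ≈ 1.39 V

The load sits in parallel with R2: R2‖R_L = (470 × 5070) / (470 + 5070) = 430.1 Ω.
V_out = 4.04 × 430.1 / (820 + 430.1) = 4.04 × 430.1/1250 = 1.39 V.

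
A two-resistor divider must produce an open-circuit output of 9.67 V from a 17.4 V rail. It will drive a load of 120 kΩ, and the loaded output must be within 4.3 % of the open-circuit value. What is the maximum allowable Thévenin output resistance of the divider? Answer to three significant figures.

Loading drop = R_th/(R_th + R_L) ≤ 0.0430, so R_th ≤ R_L · ε/(1−ε) = 120 kΩ × 0.0430/0.9570 = 5.39 kΩ.
(Any R1, R2 with R2/(R1+R2) = 0.556 and R1‖R2 ≤ 5.39 kΩ will meet the spec.)

R_th ≤ 5.39 kΩ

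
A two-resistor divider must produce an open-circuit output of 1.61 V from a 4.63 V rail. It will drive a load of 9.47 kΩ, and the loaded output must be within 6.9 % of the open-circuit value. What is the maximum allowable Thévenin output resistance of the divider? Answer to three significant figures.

R_th ≤ 702 Ω

Loading drop = R_th/(R_th + R_L) ≤ 0.0690, so R_th ≤ R_L · ε/(1−ε) = 9.47 kΩ × 0.0690/0.9310 = 702 Ω.
(Any R1, R2 with R2/(R1+R2) = 0.348 and R1‖R2 ≤ 702 Ω will meet the spec.)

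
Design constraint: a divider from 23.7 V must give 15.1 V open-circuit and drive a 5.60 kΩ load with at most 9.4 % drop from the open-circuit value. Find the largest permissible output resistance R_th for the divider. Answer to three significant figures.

Loading drop = R_th/(R_th + R_L) ≤ 0.0940, so R_th ≤ R_L · ε/(1−ε) = 5.60 kΩ × 0.0940/0.9060 = 581 Ω.
(Any R1, R2 with R2/(R1+R2) = 0.637 and R1‖R2 ≤ 581 Ω will meet the spec.)

R_th ≤ 581 Ω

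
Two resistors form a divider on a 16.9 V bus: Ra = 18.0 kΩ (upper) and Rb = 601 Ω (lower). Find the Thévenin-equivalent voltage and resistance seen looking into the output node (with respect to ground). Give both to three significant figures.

V_th is the open-circuit tap voltage: 16.9 × 601/(18000 + 601) = 0.546 V.
With the supply zeroed, Ra and Rb appear in parallel from the tap: R_th = Ra‖Rb = (18000 × 601)/18600 = 582 Ω.

V_th = 0.546 V, R_th = 582 Ω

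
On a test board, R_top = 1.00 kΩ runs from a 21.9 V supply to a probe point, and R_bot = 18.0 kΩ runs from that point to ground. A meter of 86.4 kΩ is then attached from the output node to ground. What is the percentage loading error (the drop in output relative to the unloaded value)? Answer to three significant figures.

The divider's output (Thévenin) resistance is R_top‖R_bot = 0.9474 kΩ.
Fractional drop under load = R_th/(R_th + R_L) = 0.9474 / (0.9474 + 86.4) = 0.01085.
So the output falls by 1.08 %.

1.08 %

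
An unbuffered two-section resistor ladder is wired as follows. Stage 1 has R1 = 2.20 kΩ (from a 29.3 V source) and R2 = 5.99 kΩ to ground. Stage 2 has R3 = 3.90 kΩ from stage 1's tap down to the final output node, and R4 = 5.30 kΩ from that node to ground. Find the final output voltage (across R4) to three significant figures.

Stage 2 presents R3+R4 = 9.200 kΩ as a load on stage 1's tap.
Stage 1's lower leg becomes R2‖(R3+R4) = 3.628 kΩ, so V_mid = 29.3 × 3.628/5.828 = 18.24 V.
Stage 2 is itself unloaded: V_out = V_mid × R4/(R3+R4) = 18.24 × 5.30/9.200 = 10.5 V.

V_out ≈ 10.5 V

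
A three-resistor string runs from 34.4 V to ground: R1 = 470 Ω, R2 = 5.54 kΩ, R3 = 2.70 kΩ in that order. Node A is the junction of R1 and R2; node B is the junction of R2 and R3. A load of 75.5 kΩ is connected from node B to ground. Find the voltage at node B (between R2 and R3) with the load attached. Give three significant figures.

V ≈ 10.4 V

At node B, R3 is in parallel with the load: R3‖R_L = 2607 Ω.
Below node A the resistance is R2 + (R3‖R_L) = 8147 Ω, so V_A = 34.4 × 8147/8617 = 32.52 V.
Then V_B = V_A × (R3‖R_L)/(R2 + R3‖R_L) = 32.52 × 2607/8147 = 10.4 V.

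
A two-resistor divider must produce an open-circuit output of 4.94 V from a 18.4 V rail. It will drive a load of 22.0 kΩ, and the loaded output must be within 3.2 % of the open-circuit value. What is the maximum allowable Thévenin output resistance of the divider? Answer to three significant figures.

R_th ≤ 727 Ω

Loading drop = R_th/(R_th + R_L) ≤ 0.0320, so R_th ≤ R_L · ε/(1−ε) = 22.0 kΩ × 0.0320/0.9680 = 727 Ω.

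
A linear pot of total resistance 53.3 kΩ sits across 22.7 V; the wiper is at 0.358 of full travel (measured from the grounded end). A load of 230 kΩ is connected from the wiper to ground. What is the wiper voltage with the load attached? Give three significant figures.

V ≈ 7.72 V

The wiper splits the pot into (1−α)R = 34.22 kΩ above and αR = 19.08 kΩ below.
Lower section ‖ load = 17.62 kΩ.
V_wiper = 22.7 × 17.62/(34.22 + 17.62) = 7.72 V.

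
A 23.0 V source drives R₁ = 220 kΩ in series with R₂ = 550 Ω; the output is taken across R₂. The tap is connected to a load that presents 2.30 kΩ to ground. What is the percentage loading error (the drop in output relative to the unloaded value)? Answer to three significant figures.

The divider's output (Thévenin) resistance is R₁‖R₂ = 548.6 Ω.
Fractional drop under load = R_th/(R_th + R_L) = 548.6 / (548.6 + 2300) = 0.1926.
So the output falls by 19.3 %.

19.3 %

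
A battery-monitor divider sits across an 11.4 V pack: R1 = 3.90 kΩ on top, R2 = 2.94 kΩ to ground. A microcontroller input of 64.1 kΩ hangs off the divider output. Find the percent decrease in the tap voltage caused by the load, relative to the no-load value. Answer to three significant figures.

The divider's output (Thévenin) resistance is R1‖R2 = 1.676 kΩ.
Fractional drop under load = R_th/(R_th + R_L) = 1.676 / (1.676 + 64.1) = 0.02549.
So the output falls by 2.55 %.

2.55 %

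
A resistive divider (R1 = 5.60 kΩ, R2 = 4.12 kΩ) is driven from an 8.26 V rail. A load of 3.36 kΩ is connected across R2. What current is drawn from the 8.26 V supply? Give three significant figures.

I ≈ 1.11 mA

R2‖R_L = 1.851 kΩ, so the source sees R1 + R2‖R_L = 7.451 kΩ.
I = 8.26 V / 7.451 kΩ = 1.11 mA.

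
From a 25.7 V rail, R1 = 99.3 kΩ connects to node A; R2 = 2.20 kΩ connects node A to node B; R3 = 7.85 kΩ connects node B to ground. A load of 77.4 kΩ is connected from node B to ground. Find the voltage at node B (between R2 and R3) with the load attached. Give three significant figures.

V ≈ 1.69 V

At node B, R3 is in parallel with the load: R3‖R_L = 7.127 kΩ.
Below node A the resistance is R2 + (R3‖R_L) = 9.327 kΩ, so V_A = 25.7 × 9.327/108.6 = 2.207 V.
Then V_B = V_A × (R3‖R_L)/(R2 + R3‖R_L) = 2.207 × 7.127/9.327 = 1.69 V.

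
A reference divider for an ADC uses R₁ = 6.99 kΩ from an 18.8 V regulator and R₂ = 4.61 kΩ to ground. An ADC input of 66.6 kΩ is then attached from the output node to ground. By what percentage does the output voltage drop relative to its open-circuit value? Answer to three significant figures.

4.00 %

The divider's output (Thévenin) resistance is R₁‖R₂ = 2.778 kΩ.
Fractional drop under load = R_th/(R_th + R_L) = 2.778 / (2.778 + 66.6) = 0.04004.
So the output falls by 4.00 %.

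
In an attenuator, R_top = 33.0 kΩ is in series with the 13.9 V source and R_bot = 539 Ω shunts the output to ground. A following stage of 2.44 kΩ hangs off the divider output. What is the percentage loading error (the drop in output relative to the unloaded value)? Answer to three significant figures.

17.9 %

Unloaded V = 13.9 × 539/33540 = 0.2234 V.
Loaded: R_bot‖R_L = 441.5 Ω, giving V = 13.9 × 441.5/33440 = 0.1835 V.
Drop = (0.2234 − 0.1835) / 0.2234 = 17.9 %.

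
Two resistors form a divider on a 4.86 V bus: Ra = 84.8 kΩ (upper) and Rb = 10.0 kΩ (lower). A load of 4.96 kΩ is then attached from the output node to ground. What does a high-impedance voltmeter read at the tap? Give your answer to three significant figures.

V_out ≈ 0.183 V

The load sits in parallel with Rb: Rb‖R_L = (10.0 × 4.96) / (10.0 + 4.96) = 3.316 kΩ.
V_out = 4.86 × 3.316 / (84.8 + 3.316) = 4.86 × 3.316/88.12 = 0.183 V.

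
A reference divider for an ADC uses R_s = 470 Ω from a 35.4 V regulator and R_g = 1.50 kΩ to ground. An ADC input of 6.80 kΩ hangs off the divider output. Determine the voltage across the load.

The load sits in parallel with R_g: R_g‖R_L = (1500 × 6800) / (1500 + 6800) = 1229 Ω.
V_out = 35.4 × 1229 / (470 + 1229) = 35.4 × 1229/1699 = 25.6 V.

V_out ≈ 25.6 V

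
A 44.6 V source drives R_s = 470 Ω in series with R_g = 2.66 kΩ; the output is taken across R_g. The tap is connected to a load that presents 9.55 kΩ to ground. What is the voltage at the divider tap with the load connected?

V_out ≈ 36.4 V

The load sits in parallel with R_g: R_g‖R_L = (2660 × 9550) / (2660 + 9550) = 2081 Ω.
V_out = 44.6 × 2081 / (470 + 2081) = 44.6 × 2081/2551 = 36.4 V.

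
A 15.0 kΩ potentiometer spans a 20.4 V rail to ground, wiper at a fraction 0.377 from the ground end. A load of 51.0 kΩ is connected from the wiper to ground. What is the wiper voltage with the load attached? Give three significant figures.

The wiper splits the pot into (1−α)R = 9.345 kΩ above and αR = 5.655 kΩ below.
Lower section ‖ load = 5.091 kΩ.
V_wiper = 20.4 × 5.091/(9.345 + 5.091) = 7.19 V.

V ≈ 7.19 V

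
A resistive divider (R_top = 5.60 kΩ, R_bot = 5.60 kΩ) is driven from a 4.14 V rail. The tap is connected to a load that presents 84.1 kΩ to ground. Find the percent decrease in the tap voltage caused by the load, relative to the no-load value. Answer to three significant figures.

3.22 %

The divider's output (Thévenin) resistance is R_top‖R_bot = 2.800 kΩ.
Fractional drop under load = R_th/(R_th + R_L) = 2.800 / (2.800 + 84.1) = 0.03222.
So the output falls by 3.22 %.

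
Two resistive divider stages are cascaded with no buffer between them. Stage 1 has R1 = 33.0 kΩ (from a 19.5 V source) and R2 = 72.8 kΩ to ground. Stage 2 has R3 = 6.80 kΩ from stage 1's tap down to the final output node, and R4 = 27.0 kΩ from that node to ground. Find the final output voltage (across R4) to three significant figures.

V_out ≈ 6.41 V

Stage 2 presents R3+R4 = 33.80 kΩ as a load on stage 1's tap.
Stage 1's lower leg becomes R2‖(R3+R4) = 23.08 kΩ, so V_mid = 19.5 × 23.08/56.08 = 8.026 V.
Stage 2 is itself unloaded: V_out = V_mid × R4/(R3+R4) = 8.026 × 27.0/33.80 = 6.41 V.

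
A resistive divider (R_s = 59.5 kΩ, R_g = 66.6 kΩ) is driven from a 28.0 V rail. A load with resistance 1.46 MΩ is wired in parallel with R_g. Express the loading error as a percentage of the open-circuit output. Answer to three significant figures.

2.11 %

The divider's output (Thévenin) resistance is R_s‖R_g = 31.43 kΩ.
Fractional drop under load = R_th/(R_th + R_L) = 31.43 / (31.43 + 1460) = 0.02107.
So the output falls by 2.11 %.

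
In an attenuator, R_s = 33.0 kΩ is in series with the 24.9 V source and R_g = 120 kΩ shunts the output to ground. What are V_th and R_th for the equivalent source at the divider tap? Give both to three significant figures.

V_th is the open-circuit tap voltage: 24.9 × 120/(33.0 + 120) = 19.5 V.
With the supply zeroed, R_s and R_g appear in parallel from the tap: R_th = R_s‖R_g = (33.0 × 120)/153.0 = 25.9 kΩ.

V_th = 19.5 V, R_th = 25.9 kΩ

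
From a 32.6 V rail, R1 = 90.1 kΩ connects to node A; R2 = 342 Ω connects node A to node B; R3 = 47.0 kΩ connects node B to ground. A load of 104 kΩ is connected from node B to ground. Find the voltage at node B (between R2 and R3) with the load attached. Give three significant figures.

At node B, R3 is in parallel with the load: R3‖R_L = 32370 Ω.
Below node A the resistance is R2 + (R3‖R_L) = 32710 Ω, so V_A = 32.6 × 32710/122800 = 8.683 V.
Then V_B = V_A × (R3‖R_L)/(R2 + R3‖R_L) = 8.683 × 32370/32710 = 8.59 V.

V ≈ 8.59 V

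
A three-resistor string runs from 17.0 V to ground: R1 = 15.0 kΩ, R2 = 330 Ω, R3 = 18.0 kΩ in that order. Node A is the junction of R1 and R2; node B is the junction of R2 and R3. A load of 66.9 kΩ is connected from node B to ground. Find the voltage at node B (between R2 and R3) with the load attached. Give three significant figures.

At node B, R3 is in parallel with the load: R3‖R_L = 14180 Ω.
Below node A the resistance is R2 + (R3‖R_L) = 14510 Ω, so V_A = 17.0 × 14510/29510 = 8.360 V.
Then V_B = V_A × (R3‖R_L)/(R2 + R3‖R_L) = 8.360 × 14180/14510 = 8.17 V.

V ≈ 8.17 V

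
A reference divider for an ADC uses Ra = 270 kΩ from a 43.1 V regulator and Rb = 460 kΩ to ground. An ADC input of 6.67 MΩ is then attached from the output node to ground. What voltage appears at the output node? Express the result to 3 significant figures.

The load sits in parallel with Rb: Rb‖R_L = (460 × 6670) / (460 + 6670) = 430.3 kΩ.
V_out = 43.1 × 430.3 / (270 + 430.3) = 43.1 × 430.3/700.3 = 26.5 V.

V_out ≈ 26.5 V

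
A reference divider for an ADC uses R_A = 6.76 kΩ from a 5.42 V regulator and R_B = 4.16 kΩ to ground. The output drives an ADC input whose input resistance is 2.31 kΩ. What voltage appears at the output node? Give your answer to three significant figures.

V_out ≈ 0.976 V

The load sits in parallel with R_B: R_B‖R_L = (4.16 × 2.31) / (4.16 + 2.31) = 1.485 kΩ.
V_out = 5.42 × 1.485 / (6.76 + 1.485) = 5.42 × 1.485/8.245 = 0.976 V.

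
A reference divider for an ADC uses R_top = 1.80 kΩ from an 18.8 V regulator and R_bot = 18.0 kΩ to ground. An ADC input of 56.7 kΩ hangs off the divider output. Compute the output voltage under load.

V_out ≈ 16.6 V

The load sits in parallel with R_bot: R_bot‖R_L = (18.0 × 56.7) / (18.0 + 56.7) = 13.66 kΩ.
V_out = 18.8 × 13.66 / (1.80 + 13.66) = 18.8 × 13.66/15.46 = 16.6 V.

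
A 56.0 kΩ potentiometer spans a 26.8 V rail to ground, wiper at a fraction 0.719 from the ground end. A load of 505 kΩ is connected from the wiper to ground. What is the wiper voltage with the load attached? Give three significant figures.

The wiper splits the pot into (1−α)R = 15.74 kΩ above and αR = 40.26 kΩ below.
Lower section ‖ load = 37.29 kΩ.
V_wiper = 26.8 × 37.29/(15.74 + 37.29) = 18.8 V.

V ≈ 18.8 V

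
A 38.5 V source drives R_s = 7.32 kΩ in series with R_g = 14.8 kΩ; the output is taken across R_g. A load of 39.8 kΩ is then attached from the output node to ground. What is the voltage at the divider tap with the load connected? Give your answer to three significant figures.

The load sits in parallel with R_g: R_g‖R_L = (14.8 × 39.8) / (14.8 + 39.8) = 10.79 kΩ.
V_out = 38.5 × 10.79 / (7.32 + 10.79) = 38.5 × 10.79/18.11 = 22.9 V.

V_out ≈ 22.9 V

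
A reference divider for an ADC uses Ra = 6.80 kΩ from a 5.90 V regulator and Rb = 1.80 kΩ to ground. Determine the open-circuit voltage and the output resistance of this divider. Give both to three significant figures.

V_th is the open-circuit tap voltage: 5.90 × 1.80/(6.80 + 1.80) = 1.23 V.
With the supply zeroed, Ra and Rb appear in parallel from the tap: R_th = Ra‖Rb = (6.80 × 1.80)/8.600 = 1.42 kΩ.

V_th = 1.23 V, R_th = 1.42 kΩ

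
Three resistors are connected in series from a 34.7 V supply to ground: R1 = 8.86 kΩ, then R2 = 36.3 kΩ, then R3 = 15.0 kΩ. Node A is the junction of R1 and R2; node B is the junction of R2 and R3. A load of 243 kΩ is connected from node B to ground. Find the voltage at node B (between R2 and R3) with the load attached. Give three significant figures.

V ≈ 8.27 V

At node B, R3 is in parallel with the load: R3‖R_L = 14.13 kΩ.
Below node A the resistance is R2 + (R3‖R_L) = 50.43 kΩ, so V_A = 34.7 × 50.43/59.29 = 29.51 V.
Then V_B = V_A × (R3‖R_L)/(R2 + R3‖R_L) = 29.51 × 14.13/50.43 = 8.27 V.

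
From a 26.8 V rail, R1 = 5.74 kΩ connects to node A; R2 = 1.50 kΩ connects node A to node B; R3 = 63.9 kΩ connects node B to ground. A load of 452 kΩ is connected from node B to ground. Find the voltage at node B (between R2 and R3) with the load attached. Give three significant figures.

At node B, R3 is in parallel with the load: R3‖R_L = 55.99 kΩ.
Below node A the resistance is R2 + (R3‖R_L) = 57.49 kΩ, so V_A = 26.8 × 57.49/63.23 = 24.37 V.
Then V_B = V_A × (R3‖R_L)/(R2 + R3‖R_L) = 24.37 × 55.99/57.49 = 23.7 V.

V ≈ 23.7 V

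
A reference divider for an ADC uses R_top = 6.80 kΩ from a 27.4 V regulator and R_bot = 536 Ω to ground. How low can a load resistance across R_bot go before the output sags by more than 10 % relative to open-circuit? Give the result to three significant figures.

R_L(min) ≈ 4.47 kΩ

Output resistance R_th = R_top‖R_bot = (6800 × 536)/7336 = 496.8 Ω.
The fractional drop is R_th/(R_th + R_L); requiring this ≤ 0.100 gives R_L ≥ R_th(1/0.100 − 1) = 496.8 × 9.000 = 4.47 kΩ.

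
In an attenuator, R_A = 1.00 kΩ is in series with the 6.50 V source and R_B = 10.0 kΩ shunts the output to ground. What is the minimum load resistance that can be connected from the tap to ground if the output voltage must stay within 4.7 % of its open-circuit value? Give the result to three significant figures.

R_L(min) ≈ 18.4 kΩ

Output resistance R_th = R_A‖R_B = (1000 × 10000)/11000 = 909.1 Ω.
The fractional drop is R_th/(R_th + R_L); requiring this ≤ 0.0470 gives R_L ≥ R_th(1/0.0470 − 1) = 909.1 × 20.28 = 18.4 kΩ.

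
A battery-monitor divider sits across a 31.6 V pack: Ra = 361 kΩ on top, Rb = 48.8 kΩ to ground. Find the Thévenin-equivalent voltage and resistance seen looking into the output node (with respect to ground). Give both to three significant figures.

V_th = 3.76 V, R_th = 43.0 kΩ

V_th is the open-circuit tap voltage: 31.6 × 48.8/(361 + 48.8) = 3.76 V.
With the supply zeroed, Ra and Rb appear in parallel from the tap: R_th = Ra‖Rb = (361 × 48.8)/409.8 = 43.0 kΩ.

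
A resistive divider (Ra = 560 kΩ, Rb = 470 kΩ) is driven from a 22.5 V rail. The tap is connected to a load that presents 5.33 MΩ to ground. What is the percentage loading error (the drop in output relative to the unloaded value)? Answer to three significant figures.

The divider's output (Thévenin) resistance is Ra‖Rb = 255.5 kΩ.
Fractional drop under load = R_th/(R_th + R_L) = 255.5 / (255.5 + 5330) = 0.04575.
So the output falls by 4.57 %.

4.57 %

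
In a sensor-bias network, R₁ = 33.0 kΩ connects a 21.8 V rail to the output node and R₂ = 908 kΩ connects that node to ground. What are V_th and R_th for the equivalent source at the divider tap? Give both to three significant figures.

V_th is the open-circuit tap voltage: 21.8 × 908/(33.0 + 908) = 21.0 V.
With the supply zeroed, R₁ and R₂ appear in parallel from the tap: R_th = R₁‖R₂ = (33.0 × 908)/941.0 = 31.8 kΩ.

V_th = 21.0 V, R_th = 31.8 kΩ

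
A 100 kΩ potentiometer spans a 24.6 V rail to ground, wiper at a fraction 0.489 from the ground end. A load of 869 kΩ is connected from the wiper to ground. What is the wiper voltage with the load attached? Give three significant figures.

V ≈ 11.7 V

The wiper splits the pot into (1−α)R = 51.10 kΩ above and αR = 48.90 kΩ below.
Lower section ‖ load = 46.29 kΩ.
V_wiper = 24.6 × 46.29/(51.10 + 46.29) = 11.7 V.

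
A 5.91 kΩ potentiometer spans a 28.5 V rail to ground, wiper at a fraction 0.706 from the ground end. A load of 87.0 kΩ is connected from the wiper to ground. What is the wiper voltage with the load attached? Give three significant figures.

V ≈ 19.8 V

The wiper splits the pot into (1−α)R = 1.738 kΩ above and αR = 4.172 kΩ below.
Lower section ‖ load = 3.982 kΩ.
V_wiper = 28.5 × 3.982/(1.738 + 3.982) = 19.8 V.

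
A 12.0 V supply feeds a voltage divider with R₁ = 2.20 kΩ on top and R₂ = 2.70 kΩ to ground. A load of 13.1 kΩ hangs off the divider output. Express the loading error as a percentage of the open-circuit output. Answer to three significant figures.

The divider's output (Thévenin) resistance is R₁‖R₂ = 1.212 kΩ.
Fractional drop under load = R_th/(R_th + R_L) = 1.212 / (1.212 + 13.1) = 0.08470.
So the output falls by 8.47 %.

8.47 %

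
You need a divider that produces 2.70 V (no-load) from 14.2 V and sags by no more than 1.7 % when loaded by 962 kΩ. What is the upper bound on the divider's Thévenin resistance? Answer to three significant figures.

Loading drop = R_th/(R_th + R_L) ≤ 0.0170, so R_th ≤ R_L · ε/(1−ε) = 962 kΩ × 0.0170/0.9830 = 16.6 kΩ.
(Any R1, R2 with R2/(R1+R2) = 0.190 and R1‖R2 ≤ 16.6 kΩ will meet the spec.)

R_th ≤ 16.6 kΩ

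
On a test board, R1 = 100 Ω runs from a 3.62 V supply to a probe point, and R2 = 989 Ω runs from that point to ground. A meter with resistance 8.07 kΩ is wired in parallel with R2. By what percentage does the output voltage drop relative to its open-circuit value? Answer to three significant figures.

1.11 %

The divider's output (Thévenin) resistance is R1‖R2 = 90.82 Ω.
Fractional drop under load = R_th/(R_th + R_L) = 90.82 / (90.82 + 8070) = 0.01113.
So the output falls by 1.11 %.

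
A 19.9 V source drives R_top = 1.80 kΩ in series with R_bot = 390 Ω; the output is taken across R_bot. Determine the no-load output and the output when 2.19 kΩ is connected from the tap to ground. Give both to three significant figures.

Open-circuit: V = 19.9 × 390/(1800 + 390) = 3.54 V.
With the load, R_bot becomes R_bot‖R_L = 331.0 Ω, so V = 19.9 × 331.0/2131 = 3.09 V.

Unloaded: 3.54 V; loaded: 3.09 V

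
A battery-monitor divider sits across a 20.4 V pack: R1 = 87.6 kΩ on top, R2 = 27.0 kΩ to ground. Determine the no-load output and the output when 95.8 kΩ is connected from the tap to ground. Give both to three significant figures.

Open-circuit: V = 20.4 × 27.0/(87.6 + 27.0) = 4.81 V.
With the load, R2 becomes R2‖R_L = 21.06 kΩ, so V = 20.4 × 21.06/108.7 = 3.95 V.

Unloaded: 4.81 V; loaded: 3.95 V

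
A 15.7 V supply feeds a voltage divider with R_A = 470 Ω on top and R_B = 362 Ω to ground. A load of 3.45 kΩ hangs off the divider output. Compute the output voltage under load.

The load sits in parallel with R_B: R_B‖R_L = (362 × 3450) / (362 + 3450) = 327.6 Ω.
V_out = 15.7 × 327.6 / (470 + 327.6) = 15.7 × 327.6/797.6 = 6.45 V.
(Unloaded it would have been 6.83 V.)

V_out ≈ 6.45 V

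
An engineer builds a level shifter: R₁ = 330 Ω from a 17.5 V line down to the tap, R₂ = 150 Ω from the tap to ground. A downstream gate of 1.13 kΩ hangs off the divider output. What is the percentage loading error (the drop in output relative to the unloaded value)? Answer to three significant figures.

The divider's output (Thévenin) resistance is R₁‖R₂ = 103.1 Ω.
Fractional drop under load = R_th/(R_th + R_L) = 103.1 / (103.1 + 1130) = 0.08363.
So the output falls by 8.36 %.

8.36 %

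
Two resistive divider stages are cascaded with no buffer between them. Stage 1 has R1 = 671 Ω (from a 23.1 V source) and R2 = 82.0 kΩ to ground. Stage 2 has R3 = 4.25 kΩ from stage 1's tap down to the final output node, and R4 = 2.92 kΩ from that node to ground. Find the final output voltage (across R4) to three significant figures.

Stage 2 presents R3+R4 = 7170 Ω as a load on stage 1's tap.
Stage 1's lower leg becomes R2‖(R3+R4) = 6593 Ω, so V_mid = 23.1 × 6593/7264 = 20.97 V.
Stage 2 is itself unloaded: V_out = V_mid × R4/(R3+R4) = 20.97 × 2920/7170 = 8.54 V.

V_out ≈ 8.54 V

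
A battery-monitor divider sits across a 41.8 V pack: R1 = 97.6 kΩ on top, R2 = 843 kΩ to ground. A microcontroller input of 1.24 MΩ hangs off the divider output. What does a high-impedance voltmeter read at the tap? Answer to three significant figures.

The load sits in parallel with R2: R2‖R_L = (843 × 1240) / (843 + 1240) = 501.8 kΩ.
V_out = 41.8 × 501.8 / (97.6 + 501.8) = 41.8 × 501.8/599.4 = 35.0 V.

V_out ≈ 35.0 V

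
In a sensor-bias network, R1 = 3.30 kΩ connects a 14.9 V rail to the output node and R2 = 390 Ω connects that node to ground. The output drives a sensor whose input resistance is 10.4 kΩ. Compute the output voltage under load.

The load sits in parallel with R2: R2‖R_L = (390 × 10400) / (390 + 10400) = 375.9 Ω.
V_out = 14.9 × 375.9 / (3300 + 375.9) = 14.9 × 375.9/3676 = 1.52 V.
(Unloaded it would have been 1.57 V.)

V_out ≈ 1.52 V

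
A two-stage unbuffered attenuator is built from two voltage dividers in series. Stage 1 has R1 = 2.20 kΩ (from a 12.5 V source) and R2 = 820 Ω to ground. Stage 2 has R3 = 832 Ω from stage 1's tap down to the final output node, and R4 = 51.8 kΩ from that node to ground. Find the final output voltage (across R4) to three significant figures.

Stage 2 presents R3+R4 = 52630 Ω as a load on stage 1's tap.
Stage 1's lower leg becomes R2‖(R3+R4) = 807.4 Ω, so V_mid = 12.5 × 807.4/3007 = 3.356 V.
Stage 2 is itself unloaded: V_out = V_mid × R4/(R3+R4) = 3.356 × 51800/52630 = 3.30 V.

V_out ≈ 3.30 V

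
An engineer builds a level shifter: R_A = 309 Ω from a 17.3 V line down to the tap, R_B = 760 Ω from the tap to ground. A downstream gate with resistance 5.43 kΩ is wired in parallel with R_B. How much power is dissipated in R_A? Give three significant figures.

P ≈ 97.1 mW

Total resistance from the source is R_A + (R_B‖R_L) = 975.7 Ω, so I = 17.3/975.7 Ω = 17.73 mA.
P = I²·R_A = (17.73 mA)² × 309 Ω = 97.1 mW.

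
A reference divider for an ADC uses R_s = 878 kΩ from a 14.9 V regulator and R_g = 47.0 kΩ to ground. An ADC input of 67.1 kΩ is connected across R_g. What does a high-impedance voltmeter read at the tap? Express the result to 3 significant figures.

The load sits in parallel with R_g: R_g‖R_L = (47.0 × 67.1) / (47.0 + 67.1) = 27.64 kΩ.
V_out = 14.9 × 27.64 / (878 + 27.64) = 14.9 × 27.64/905.6 = 0.455 V.

V_out ≈ 0.455 V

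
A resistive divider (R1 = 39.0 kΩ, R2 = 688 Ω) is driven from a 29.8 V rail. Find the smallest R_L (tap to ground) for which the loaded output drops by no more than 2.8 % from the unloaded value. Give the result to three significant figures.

R_L(min) ≈ 23.5 kΩ

Output resistance R_th = R1‖R2 = (39000 × 688)/39690 = 676.1 Ω.
The fractional drop is R_th/(R_th + R_L); requiring this ≤ 0.0280 gives R_L ≥ R_th(1/0.0280 − 1) = 676.1 × 34.71 = 23.5 kΩ.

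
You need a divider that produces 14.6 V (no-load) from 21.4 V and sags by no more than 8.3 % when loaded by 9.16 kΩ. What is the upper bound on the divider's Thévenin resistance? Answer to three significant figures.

Loading drop = R_th/(R_th + R_L) ≤ 0.0830, so R_th ≤ R_L · ε/(1−ε) = 9.16 kΩ × 0.0830/0.9170 = 829 Ω.

R_th ≤ 829 Ω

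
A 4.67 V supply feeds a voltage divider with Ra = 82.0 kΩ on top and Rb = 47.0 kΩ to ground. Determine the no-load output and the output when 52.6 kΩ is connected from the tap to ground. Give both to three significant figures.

Unloaded: 1.70 V; loaded: 1.09 V

Open-circuit: V = 4.67 × 47.0/(82.0 + 47.0) = 1.70 V.
With the load, Rb becomes Rb‖R_L = 24.82 kΩ, so V = 4.67 × 24.82/106.8 = 1.09 V.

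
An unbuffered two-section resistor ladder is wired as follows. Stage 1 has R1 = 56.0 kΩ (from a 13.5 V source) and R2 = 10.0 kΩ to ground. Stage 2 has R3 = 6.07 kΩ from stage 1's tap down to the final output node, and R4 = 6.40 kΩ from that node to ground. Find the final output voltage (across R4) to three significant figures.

Stage 2 presents R3+R4 = 12.47 kΩ as a load on stage 1's tap.
Stage 1's lower leg becomes R2‖(R3+R4) = 5.550 kΩ, so V_mid = 13.5 × 5.550/61.55 = 1.217 V.
Stage 2 is itself unloaded: V_out = V_mid × R4/(R3+R4) = 1.217 × 6.40/12.47 = 0.625 V.

V_out ≈ 0.625 V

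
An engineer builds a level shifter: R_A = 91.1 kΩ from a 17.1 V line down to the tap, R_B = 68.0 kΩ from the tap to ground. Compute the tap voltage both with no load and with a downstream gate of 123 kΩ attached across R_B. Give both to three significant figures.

Unloaded: 7.31 V; loaded: 5.55 V

Open-circuit: V = 17.1 × 68.0/(91.1 + 68.0) = 7.31 V.
With the load, R_B becomes R_B‖R_L = 43.79 kΩ, so V = 17.1 × 43.79/134.9 = 5.55 V.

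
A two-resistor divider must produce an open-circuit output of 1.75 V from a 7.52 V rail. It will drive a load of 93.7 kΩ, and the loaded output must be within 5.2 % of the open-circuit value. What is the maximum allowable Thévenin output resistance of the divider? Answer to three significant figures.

Loading drop = R_th/(R_th + R_L) ≤ 0.0520, so R_th ≤ R_L · ε/(1−ε) = 93.7 kΩ × 0.0520/0.9480 = 5.14 kΩ.

R_th ≤ 5.14 kΩ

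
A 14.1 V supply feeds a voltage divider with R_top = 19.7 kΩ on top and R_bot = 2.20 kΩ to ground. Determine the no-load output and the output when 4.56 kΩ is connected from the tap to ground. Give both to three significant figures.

Unloaded: 1.42 V; loaded: 0.988 V

Open-circuit: V = 14.1 × 2.20/(19.7 + 2.20) = 1.42 V.
With the load, R_bot becomes R_bot‖R_L = 1.484 kΩ, so V = 14.1 × 1.484/21.18 = 0.988 V.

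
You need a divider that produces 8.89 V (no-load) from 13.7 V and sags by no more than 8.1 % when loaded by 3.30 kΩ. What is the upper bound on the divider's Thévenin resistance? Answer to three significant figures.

R_th ≤ 291 Ω

Loading drop = R_th/(R_th + R_L) ≤ 0.0810, so R_th ≤ R_L · ε/(1−ε) = 3.30 kΩ × 0.0810/0.9190 = 291 Ω.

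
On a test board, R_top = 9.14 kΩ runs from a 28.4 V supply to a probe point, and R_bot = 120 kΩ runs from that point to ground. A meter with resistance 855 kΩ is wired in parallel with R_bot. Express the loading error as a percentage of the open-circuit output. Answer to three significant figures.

The divider's output (Thévenin) resistance is R_top‖R_bot = 8.493 kΩ.
Fractional drop under load = R_th/(R_th + R_L) = 8.493 / (8.493 + 855) = 0.009836.
So the output falls by 0.984 %.

0.984 %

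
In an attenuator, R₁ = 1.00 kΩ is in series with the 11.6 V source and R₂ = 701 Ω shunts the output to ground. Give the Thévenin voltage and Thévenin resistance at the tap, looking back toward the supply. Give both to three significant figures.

V_th is the open-circuit tap voltage: 11.6 × 701/(1000 + 701) = 4.78 V.
With the supply zeroed, R₁ and R₂ appear in parallel from the tap: R_th = R₁‖R₂ = (1000 × 701)/1701 = 412 Ω.

V_th = 4.78 V, R_th = 412 Ω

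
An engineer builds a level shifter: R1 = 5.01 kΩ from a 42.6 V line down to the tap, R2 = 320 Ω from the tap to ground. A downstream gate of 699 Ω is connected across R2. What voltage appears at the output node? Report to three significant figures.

The load sits in parallel with R2: R2‖R_L = (320 × 699) / (320 + 699) = 219.5 Ω.
V_out = 42.6 × 219.5 / (5010 + 219.5) = 42.6 × 219.5/5230 = 1.79 V.

V_out ≈ 1.79 V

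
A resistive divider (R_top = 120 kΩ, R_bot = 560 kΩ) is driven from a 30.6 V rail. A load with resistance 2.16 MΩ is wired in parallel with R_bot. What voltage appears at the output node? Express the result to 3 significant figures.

The load sits in parallel with R_bot: R_bot‖R_L = (560 × 2160) / (560 + 2160) = 444.7 kΩ.
V_out = 30.6 × 444.7 / (120 + 444.7) = 30.6 × 444.7/564.7 = 24.1 V.

V_out ≈ 24.1 V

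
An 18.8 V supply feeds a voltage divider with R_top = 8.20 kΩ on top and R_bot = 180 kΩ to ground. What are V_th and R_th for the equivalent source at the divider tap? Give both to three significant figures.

V_th is the open-circuit tap voltage: 18.8 × 180/(8.20 + 180) = 18.0 V.
With the supply zeroed, R_top and R_bot appear in parallel from the tap: R_th = R_top‖R_bot = (8.20 × 180)/188.2 = 7.84 kΩ.

V_th = 18.0 V, R_th = 7.84 kΩ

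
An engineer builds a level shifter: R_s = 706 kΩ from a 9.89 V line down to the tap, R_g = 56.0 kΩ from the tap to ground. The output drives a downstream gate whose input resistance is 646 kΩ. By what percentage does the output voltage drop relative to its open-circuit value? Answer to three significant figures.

The divider's output (Thévenin) resistance is R_s‖R_g = 51.88 kΩ.
Fractional drop under load = R_th/(R_th + R_L) = 51.88 / (51.88 + 646) = 0.07435.
So the output falls by 7.43 %.

7.43 %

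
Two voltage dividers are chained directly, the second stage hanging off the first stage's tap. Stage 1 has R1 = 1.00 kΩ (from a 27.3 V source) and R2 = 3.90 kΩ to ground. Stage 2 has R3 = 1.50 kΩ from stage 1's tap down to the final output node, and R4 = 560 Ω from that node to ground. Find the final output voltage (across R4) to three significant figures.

Stage 2 presents R3+R4 = 2060 Ω as a load on stage 1's tap.
Stage 1's lower leg becomes R2‖(R3+R4) = 1348 Ω, so V_mid = 27.3 × 1348/2348 = 15.67 V.
Stage 2 is itself unloaded: V_out = V_mid × R4/(R3+R4) = 15.67 × 560/2060 = 4.26 V.

V_out ≈ 4.26 V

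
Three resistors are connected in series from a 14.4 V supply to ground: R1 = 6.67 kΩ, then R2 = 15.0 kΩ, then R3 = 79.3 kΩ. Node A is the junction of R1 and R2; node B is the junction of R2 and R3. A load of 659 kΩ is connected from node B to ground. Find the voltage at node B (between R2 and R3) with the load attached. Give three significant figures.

V ≈ 11.0 V

At node B, R3 is in parallel with the load: R3‖R_L = 70.78 kΩ.
Below node A the resistance is R2 + (R3‖R_L) = 85.78 kΩ, so V_A = 14.4 × 85.78/92.45 = 13.36 V.
Then V_B = V_A × (R3‖R_L)/(R2 + R3‖R_L) = 13.36 × 70.78/85.78 = 11.0 V.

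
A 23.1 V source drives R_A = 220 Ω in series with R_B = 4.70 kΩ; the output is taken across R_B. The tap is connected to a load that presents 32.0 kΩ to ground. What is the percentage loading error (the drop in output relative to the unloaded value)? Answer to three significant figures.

The divider's output (Thévenin) resistance is R_A‖R_B = 210.2 Ω.
Fractional drop under load = R_th/(R_th + R_L) = 210.2 / (210.2 + 32000) = 0.006525.
So the output falls by 0.652 %.

0.652 %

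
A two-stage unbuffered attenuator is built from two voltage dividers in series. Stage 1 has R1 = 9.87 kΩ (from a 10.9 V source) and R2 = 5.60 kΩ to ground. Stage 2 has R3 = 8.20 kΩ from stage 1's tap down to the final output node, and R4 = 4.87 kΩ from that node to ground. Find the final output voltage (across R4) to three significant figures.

V_out ≈ 1.15 V

Stage 2 presents R3+R4 = 13.07 kΩ as a load on stage 1's tap.
Stage 1's lower leg becomes R2‖(R3+R4) = 3.920 kΩ, so V_mid = 10.9 × 3.920/13.79 = 3.099 V.
Stage 2 is itself unloaded: V_out = V_mid × R4/(R3+R4) = 3.099 × 4.87/13.07 = 1.15 V.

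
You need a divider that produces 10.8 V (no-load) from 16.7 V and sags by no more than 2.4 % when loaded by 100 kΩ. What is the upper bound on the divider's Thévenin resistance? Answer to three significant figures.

Loading drop = R_th/(R_th + R_L) ≤ 0.0240, so R_th ≤ R_L · ε/(1−ε) = 100 kΩ × 0.0240/0.9760 = 2.46 kΩ.
(Any R1, R2 with R2/(R1+R2) = 0.647 and R1‖R2 ≤ 2.46 kΩ will meet the spec.)

R_th ≤ 2.46 kΩ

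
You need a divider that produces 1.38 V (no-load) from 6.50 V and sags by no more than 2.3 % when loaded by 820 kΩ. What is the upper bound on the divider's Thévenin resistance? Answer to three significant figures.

Loading drop = R_th/(R_th + R_L) ≤ 0.0230, so R_th ≤ R_L · ε/(1−ε) = 820 kΩ × 0.0230/0.9770 = 19.3 kΩ.
(Any R1, R2 with R2/(R1+R2) = 0.212 and R1‖R2 ≤ 19.3 kΩ will meet the spec.)

R_th ≤ 19.3 kΩ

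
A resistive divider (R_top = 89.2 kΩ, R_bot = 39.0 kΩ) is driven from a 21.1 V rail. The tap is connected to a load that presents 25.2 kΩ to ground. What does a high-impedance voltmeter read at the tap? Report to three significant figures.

V_out ≈ 3.09 V

The load sits in parallel with R_bot: R_bot‖R_L = (39.0 × 25.2) / (39.0 + 25.2) = 15.31 kΩ.
V_out = 21.1 × 15.31 / (89.2 + 15.31) = 21.1 × 15.31/104.5 = 3.09 V.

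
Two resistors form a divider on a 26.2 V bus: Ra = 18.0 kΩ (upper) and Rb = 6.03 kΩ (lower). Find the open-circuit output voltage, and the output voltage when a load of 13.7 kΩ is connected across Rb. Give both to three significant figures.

Unloaded: 6.57 V; loaded: 4.94 V

Open-circuit: V = 26.2 × 6.03/(18.0 + 6.03) = 6.57 V.
With the load, Rb becomes Rb‖R_L = 4.187 kΩ, so V = 26.2 × 4.187/22.19 = 4.94 V.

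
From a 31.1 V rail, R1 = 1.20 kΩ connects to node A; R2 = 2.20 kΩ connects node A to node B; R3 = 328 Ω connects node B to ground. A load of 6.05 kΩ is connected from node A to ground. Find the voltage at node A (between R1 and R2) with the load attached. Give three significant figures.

V ≈ 18.6 V

Below node A the series string R2+R3 = 2528 Ω sits in parallel with the 6050 Ω load: 1783 Ω.
V_A = 31.1 × 1783/(1200 + 1783) = 18.6 V.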